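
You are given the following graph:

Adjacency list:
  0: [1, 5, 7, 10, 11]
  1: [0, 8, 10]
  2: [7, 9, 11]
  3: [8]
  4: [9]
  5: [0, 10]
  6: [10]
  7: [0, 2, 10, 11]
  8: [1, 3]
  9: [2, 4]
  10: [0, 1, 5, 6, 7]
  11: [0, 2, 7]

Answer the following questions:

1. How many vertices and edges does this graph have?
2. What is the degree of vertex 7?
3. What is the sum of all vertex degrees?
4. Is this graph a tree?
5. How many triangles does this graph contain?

Count: 12 vertices, 16 edges.
Vertex 7 has neighbors [0, 2, 10, 11], degree = 4.
Handshaking lemma: 2 * 16 = 32.
A tree on 12 vertices has 11 edges. This graph has 16 edges (5 extra). Not a tree.
Number of triangles = 5.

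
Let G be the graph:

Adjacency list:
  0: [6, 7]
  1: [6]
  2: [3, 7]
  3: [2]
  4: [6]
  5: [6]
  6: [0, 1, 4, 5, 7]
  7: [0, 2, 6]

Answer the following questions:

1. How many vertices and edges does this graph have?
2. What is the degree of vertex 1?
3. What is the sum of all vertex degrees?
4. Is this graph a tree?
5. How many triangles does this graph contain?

Count: 8 vertices, 8 edges.
Vertex 1 has neighbors [6], degree = 1.
Handshaking lemma: 2 * 8 = 16.
A tree on 8 vertices has 7 edges. This graph has 8 edges (1 extra). Not a tree.
Number of triangles = 1.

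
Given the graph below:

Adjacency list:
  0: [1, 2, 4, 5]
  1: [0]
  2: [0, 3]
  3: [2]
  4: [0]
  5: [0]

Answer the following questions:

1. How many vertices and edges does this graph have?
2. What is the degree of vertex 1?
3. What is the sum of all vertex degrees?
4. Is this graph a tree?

Count: 6 vertices, 5 edges.
Vertex 1 has neighbors [0], degree = 1.
Handshaking lemma: 2 * 5 = 10.
A graph is a tree iff it is connected and has exactly n-1 edges. This graph is connected (all 6 vertices in one component) and has 6-1 = 5 edges. It is a tree.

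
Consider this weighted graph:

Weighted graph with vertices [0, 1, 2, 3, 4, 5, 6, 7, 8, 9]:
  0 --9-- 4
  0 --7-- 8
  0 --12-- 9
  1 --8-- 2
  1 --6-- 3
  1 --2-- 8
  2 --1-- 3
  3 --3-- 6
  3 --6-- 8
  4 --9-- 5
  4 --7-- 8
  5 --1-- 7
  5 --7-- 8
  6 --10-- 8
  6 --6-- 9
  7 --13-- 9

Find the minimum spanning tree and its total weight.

Applying Kruskal's algorithm (sort edges by weight, add if no cycle):
  Add (2,3) w=1
  Add (5,7) w=1
  Add (1,8) w=2
  Add (3,6) w=3
  Add (1,3) w=6
  Skip (3,8) w=6 (creates cycle)
  Add (6,9) w=6
  Add (0,8) w=7
  Add (4,8) w=7
  Add (5,8) w=7
  Skip (1,2) w=8 (creates cycle)
  Skip (0,4) w=9 (creates cycle)
  Skip (4,5) w=9 (creates cycle)
  Skip (6,8) w=10 (creates cycle)
  Skip (0,9) w=12 (creates cycle)
  Skip (7,9) w=13 (creates cycle)
MST weight = 40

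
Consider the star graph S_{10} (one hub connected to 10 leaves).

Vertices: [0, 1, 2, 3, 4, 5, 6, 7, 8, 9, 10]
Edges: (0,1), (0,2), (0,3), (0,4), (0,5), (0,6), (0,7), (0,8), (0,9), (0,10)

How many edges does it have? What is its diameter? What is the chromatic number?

Star graph S_{10}: the hub connects to all 10 leaves.
Edges = 10.
Diameter = 2 (any leaf to hub is 1, leaf to leaf through hub is 2).
Star graphs are bipartite (hub vs leaves), so chromatic number = 2.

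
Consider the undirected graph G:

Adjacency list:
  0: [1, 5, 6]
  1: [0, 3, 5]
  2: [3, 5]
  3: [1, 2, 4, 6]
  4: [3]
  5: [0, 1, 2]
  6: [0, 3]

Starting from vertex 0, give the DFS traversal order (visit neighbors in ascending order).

DFS from vertex 0 (neighbors processed in ascending order):
Visit order: 0, 1, 3, 2, 5, 4, 6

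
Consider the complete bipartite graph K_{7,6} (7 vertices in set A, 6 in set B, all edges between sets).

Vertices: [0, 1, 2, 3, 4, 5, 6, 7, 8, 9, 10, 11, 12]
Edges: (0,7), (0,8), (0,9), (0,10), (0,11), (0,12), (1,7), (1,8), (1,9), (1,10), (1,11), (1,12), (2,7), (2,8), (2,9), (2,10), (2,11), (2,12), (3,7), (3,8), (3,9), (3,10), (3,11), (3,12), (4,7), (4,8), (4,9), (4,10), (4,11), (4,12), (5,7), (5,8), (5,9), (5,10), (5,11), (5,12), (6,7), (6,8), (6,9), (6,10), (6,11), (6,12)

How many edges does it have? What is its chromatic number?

K_{7,6} has 7 * 6 = 42 edges.
Bipartite graphs have chromatic number 2 (color each partition differently).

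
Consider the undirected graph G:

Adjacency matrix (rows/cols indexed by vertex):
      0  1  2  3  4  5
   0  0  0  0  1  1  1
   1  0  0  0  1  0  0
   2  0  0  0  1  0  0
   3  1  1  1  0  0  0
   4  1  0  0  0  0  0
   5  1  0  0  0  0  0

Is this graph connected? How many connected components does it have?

Checking connectivity: the graph has 1 connected component(s).
All vertices are reachable from each other. The graph IS connected.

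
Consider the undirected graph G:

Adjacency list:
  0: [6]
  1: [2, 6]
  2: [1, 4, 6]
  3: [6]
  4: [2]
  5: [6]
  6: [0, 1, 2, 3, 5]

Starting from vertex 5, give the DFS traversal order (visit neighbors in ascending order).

DFS from vertex 5 (neighbors processed in ascending order):
Visit order: 5, 6, 0, 1, 2, 4, 3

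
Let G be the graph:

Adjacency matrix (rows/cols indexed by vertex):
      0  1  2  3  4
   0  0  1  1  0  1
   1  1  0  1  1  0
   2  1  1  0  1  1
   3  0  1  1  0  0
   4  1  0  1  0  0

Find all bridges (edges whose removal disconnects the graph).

No bridges found. The graph is 2-edge-connected (no single edge removal disconnects it).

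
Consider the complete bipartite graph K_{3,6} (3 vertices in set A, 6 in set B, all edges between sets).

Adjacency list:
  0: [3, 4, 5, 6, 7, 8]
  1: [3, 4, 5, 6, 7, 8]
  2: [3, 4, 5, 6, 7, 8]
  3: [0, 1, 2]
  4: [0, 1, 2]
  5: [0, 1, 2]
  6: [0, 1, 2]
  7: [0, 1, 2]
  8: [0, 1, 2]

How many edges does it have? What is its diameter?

K_{3,6} has 3 * 6 = 18 edges.
Any vertex reaches any opposite-side vertex in 1 step; same-side vertices reach in 2 steps via any opposite-side vertex.
Diameter = 2.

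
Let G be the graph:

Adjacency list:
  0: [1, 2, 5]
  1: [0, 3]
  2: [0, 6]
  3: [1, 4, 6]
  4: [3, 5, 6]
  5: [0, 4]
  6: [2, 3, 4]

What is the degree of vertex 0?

Vertex 0 has neighbors [1, 2, 5], so deg(0) = 3.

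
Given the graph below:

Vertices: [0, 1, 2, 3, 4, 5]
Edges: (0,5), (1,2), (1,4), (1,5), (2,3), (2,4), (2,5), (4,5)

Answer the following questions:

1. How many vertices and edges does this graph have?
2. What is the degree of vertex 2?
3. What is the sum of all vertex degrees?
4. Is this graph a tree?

Count: 6 vertices, 8 edges.
Vertex 2 has neighbors [1, 3, 4, 5], degree = 4.
Handshaking lemma: 2 * 8 = 16.
A tree on 6 vertices has 5 edges. This graph has 8 edges (3 extra). Not a tree.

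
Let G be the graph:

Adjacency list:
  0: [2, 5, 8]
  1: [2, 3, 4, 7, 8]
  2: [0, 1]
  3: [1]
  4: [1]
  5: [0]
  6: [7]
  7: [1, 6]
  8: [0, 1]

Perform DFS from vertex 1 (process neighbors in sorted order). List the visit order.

DFS from vertex 1 (neighbors processed in ascending order):
Visit order: 1, 2, 0, 5, 8, 3, 4, 7, 6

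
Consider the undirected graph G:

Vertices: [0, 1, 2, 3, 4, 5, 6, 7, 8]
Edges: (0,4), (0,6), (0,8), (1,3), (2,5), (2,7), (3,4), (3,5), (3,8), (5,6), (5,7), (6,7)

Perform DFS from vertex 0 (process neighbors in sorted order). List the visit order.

DFS from vertex 0 (neighbors processed in ascending order):
Visit order: 0, 4, 3, 1, 5, 2, 7, 6, 8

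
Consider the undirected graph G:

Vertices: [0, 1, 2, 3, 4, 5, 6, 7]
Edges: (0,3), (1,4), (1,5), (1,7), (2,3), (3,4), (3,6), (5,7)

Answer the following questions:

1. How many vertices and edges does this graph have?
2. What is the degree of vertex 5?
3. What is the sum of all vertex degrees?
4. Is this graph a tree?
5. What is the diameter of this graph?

Count: 8 vertices, 8 edges.
Vertex 5 has neighbors [1, 7], degree = 2.
Handshaking lemma: 2 * 8 = 16.
A tree on 8 vertices has 7 edges. This graph has 8 edges (1 extra). Not a tree.
Diameter (longest shortest path) = 4.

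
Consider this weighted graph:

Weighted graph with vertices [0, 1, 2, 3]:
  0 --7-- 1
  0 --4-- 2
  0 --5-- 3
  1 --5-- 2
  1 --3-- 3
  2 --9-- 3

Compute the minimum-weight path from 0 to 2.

Using Dijkstra's algorithm from vertex 0:
Shortest path: 0 -> 2
Total weight: 4 = 4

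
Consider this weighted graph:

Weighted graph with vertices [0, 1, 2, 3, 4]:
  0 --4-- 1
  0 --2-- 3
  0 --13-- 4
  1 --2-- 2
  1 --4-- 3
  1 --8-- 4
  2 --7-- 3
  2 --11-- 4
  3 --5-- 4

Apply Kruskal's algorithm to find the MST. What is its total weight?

Applying Kruskal's algorithm (sort edges by weight, add if no cycle):
  Add (0,3) w=2
  Add (1,2) w=2
  Add (0,1) w=4
  Skip (1,3) w=4 (creates cycle)
  Add (3,4) w=5
  Skip (2,3) w=7 (creates cycle)
  Skip (1,4) w=8 (creates cycle)
  Skip (2,4) w=11 (creates cycle)
  Skip (0,4) w=13 (creates cycle)
MST weight = 13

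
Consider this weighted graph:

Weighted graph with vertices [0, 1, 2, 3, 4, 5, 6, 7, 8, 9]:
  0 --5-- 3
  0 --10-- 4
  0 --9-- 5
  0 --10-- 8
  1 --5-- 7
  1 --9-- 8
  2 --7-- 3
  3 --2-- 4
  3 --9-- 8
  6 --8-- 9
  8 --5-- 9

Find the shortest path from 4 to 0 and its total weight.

Using Dijkstra's algorithm from vertex 4:
Shortest path: 4 -> 3 -> 0
Total weight: 2 + 5 = 7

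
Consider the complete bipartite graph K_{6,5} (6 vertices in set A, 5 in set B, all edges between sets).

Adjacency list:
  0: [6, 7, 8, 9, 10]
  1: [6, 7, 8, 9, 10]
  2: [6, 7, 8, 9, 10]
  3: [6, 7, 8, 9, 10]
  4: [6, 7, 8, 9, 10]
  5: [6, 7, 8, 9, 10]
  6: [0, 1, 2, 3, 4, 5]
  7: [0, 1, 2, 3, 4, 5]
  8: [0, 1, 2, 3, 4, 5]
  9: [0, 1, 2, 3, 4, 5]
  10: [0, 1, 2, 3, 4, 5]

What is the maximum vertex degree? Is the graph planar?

Set-A vertices have degree 5; set-B vertices have degree 6. Maximum degree = max(6,5) = 6.
K_{6,5} contains K_{3,3} as a subgraph (since both sides have >= 3 vertices); by Kuratowski's theorem it is not planar.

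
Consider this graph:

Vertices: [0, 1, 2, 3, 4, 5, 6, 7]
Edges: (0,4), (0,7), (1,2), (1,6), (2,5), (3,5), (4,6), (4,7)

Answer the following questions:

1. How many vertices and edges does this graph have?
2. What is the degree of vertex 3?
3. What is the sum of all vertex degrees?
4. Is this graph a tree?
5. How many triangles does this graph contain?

Count: 8 vertices, 8 edges.
Vertex 3 has neighbors [5], degree = 1.
Handshaking lemma: 2 * 8 = 16.
A tree on 8 vertices has 7 edges. This graph has 8 edges (1 extra). Not a tree.
Number of triangles = 1.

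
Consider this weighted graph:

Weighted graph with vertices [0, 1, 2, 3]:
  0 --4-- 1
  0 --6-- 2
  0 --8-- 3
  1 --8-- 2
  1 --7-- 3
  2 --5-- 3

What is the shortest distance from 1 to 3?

Using Dijkstra's algorithm from vertex 1:
Shortest path: 1 -> 3
Total weight: 7 = 7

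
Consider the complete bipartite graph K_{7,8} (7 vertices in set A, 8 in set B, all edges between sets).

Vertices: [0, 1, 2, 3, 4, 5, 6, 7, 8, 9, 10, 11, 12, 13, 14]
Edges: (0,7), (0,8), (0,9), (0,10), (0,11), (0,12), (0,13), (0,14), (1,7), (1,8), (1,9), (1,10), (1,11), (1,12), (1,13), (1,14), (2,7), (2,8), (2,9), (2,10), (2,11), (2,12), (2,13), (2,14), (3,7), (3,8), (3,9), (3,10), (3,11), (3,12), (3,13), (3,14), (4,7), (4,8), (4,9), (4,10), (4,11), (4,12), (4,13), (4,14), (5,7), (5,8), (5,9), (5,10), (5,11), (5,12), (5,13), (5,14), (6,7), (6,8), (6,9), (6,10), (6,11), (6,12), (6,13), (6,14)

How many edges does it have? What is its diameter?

K_{7,8} has 7 * 8 = 56 edges.
Any vertex reaches any opposite-side vertex in 1 step; same-side vertices reach in 2 steps via any opposite-side vertex.
Diameter = 2.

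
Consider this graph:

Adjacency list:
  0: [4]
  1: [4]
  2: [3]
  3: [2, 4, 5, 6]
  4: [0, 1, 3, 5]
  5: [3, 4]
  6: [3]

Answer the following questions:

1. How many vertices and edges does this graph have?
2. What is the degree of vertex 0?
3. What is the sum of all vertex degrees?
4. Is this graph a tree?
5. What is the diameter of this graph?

Count: 7 vertices, 7 edges.
Vertex 0 has neighbors [4], degree = 1.
Handshaking lemma: 2 * 7 = 14.
A tree on 7 vertices has 6 edges. This graph has 7 edges (1 extra). Not a tree.
Diameter (longest shortest path) = 3.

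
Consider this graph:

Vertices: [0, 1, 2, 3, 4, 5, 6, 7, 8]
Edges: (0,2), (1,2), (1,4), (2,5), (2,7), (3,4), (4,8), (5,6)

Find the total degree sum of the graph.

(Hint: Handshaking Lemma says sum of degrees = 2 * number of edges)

Count edges: 8 edges.
By Handshaking Lemma: sum of degrees = 2 * 8 = 16.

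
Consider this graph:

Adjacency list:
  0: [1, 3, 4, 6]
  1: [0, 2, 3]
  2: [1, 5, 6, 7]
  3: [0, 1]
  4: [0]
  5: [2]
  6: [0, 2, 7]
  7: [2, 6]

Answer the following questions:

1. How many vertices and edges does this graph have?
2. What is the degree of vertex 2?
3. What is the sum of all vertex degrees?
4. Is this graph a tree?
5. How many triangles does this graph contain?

Count: 8 vertices, 10 edges.
Vertex 2 has neighbors [1, 5, 6, 7], degree = 4.
Handshaking lemma: 2 * 10 = 20.
A tree on 8 vertices has 7 edges. This graph has 10 edges (3 extra). Not a tree.
Number of triangles = 2.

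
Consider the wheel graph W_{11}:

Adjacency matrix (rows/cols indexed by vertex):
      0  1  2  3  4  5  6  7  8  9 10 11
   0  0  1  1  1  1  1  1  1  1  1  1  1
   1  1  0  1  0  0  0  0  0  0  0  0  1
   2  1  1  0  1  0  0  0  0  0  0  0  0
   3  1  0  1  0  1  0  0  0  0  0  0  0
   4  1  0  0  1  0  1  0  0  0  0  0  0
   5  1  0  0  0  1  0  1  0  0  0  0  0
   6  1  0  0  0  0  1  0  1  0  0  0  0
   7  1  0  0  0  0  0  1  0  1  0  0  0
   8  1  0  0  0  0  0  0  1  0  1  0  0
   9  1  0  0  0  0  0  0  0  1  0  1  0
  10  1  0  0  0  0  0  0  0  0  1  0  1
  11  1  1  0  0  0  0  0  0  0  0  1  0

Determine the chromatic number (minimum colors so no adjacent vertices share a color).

W_{11} = C_{11} plus a hub adjacent to every cycle vertex.
The outer cycle needs 3 colors (odd cycle); the hub is adjacent to all of them so needs a fresh color.
Chromatic number = 3 + 1 = 4.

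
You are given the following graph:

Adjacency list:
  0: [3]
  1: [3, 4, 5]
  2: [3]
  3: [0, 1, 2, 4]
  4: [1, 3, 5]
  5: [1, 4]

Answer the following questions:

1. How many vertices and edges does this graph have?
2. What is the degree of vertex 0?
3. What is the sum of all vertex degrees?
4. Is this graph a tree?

Count: 6 vertices, 7 edges.
Vertex 0 has neighbors [3], degree = 1.
Handshaking lemma: 2 * 7 = 14.
A tree on 6 vertices has 5 edges. This graph has 7 edges (2 extra). Not a tree.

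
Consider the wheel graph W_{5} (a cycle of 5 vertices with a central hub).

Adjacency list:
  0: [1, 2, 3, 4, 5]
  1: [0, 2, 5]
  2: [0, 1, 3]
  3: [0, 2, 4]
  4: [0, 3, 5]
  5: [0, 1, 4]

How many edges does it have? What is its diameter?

Wheel graph W_{5}: 5 cycle edges + 5 spoke edges = 10 edges.
The hub is distance 1 from all cycle vertices. Max distance between cycle vertices through hub is 2.
Diameter = 2.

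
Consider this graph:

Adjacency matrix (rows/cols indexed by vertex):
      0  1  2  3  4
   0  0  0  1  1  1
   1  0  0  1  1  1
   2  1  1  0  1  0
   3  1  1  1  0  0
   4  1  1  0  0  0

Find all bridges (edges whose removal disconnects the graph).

No bridges found. The graph is 2-edge-connected (no single edge removal disconnects it).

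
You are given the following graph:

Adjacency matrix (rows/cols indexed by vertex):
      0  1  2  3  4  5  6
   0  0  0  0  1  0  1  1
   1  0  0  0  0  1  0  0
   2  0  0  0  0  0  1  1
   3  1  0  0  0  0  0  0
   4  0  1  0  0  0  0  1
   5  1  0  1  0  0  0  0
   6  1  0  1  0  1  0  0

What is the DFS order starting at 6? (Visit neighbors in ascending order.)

DFS from vertex 6 (neighbors processed in ascending order):
Visit order: 6, 0, 3, 5, 2, 4, 1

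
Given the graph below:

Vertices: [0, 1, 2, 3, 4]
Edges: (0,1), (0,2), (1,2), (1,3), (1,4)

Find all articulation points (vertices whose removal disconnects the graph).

An articulation point is a vertex whose removal disconnects the graph.
Articulation points: [1]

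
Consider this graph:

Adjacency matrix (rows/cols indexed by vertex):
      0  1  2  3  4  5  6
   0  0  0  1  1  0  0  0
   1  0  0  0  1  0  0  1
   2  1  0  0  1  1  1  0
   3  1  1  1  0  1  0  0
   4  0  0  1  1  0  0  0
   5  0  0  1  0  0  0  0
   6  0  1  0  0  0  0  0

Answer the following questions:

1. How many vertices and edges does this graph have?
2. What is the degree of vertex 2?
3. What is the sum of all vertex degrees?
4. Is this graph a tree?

Count: 7 vertices, 8 edges.
Vertex 2 has neighbors [0, 3, 4, 5], degree = 4.
Handshaking lemma: 2 * 8 = 16.
A tree on 7 vertices has 6 edges. This graph has 8 edges (2 extra). Not a tree.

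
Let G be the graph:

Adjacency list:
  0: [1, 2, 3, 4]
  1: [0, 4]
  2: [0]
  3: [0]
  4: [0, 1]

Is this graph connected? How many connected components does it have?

Checking connectivity: the graph has 1 connected component(s).
All vertices are reachable from each other. The graph IS connected.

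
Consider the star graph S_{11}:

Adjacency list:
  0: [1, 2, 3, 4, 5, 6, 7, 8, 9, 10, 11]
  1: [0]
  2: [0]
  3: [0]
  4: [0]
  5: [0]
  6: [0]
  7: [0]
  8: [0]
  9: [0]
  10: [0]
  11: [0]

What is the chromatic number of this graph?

S_{11} has one hub adjacent to 11 leaves; leaves are pairwise non-adjacent.
Color the hub 0 and every leaf 1.
Chromatic number = 2.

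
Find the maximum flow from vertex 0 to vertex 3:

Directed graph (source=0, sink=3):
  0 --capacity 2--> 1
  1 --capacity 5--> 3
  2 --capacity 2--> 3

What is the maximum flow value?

Computing max flow:
  Flow on (0->1): 2/2
  Flow on (1->3): 2/5
Maximum flow = 2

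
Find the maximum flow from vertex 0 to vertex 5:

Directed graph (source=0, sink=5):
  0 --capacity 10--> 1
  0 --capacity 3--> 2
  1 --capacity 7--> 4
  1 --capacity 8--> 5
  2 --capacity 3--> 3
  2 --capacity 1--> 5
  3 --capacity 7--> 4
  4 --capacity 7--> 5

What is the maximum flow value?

Computing max flow:
  Flow on (0->1): 10/10
  Flow on (0->2): 3/3
  Flow on (1->4): 2/7
  Flow on (1->5): 8/8
  Flow on (2->3): 2/3
  Flow on (2->5): 1/1
  Flow on (3->4): 2/7
  Flow on (4->5): 4/7
Maximum flow = 13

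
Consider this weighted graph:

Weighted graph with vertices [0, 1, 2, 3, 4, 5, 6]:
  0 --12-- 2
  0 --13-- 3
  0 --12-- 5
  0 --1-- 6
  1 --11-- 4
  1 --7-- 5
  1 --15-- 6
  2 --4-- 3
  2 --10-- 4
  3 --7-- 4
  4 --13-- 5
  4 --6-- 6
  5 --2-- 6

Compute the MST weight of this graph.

Applying Kruskal's algorithm (sort edges by weight, add if no cycle):
  Add (0,6) w=1
  Add (5,6) w=2
  Add (2,3) w=4
  Add (4,6) w=6
  Add (1,5) w=7
  Add (3,4) w=7
  Skip (2,4) w=10 (creates cycle)
  Skip (1,4) w=11 (creates cycle)
  Skip (0,2) w=12 (creates cycle)
  Skip (0,5) w=12 (creates cycle)
  Skip (0,3) w=13 (creates cycle)
  Skip (4,5) w=13 (creates cycle)
  Skip (1,6) w=15 (creates cycle)
MST weight = 27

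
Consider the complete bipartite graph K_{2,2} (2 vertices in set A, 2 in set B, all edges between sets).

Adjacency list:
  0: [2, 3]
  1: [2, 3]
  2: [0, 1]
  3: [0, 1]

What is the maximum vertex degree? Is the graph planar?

Set-A vertices have degree 2; set-B vertices have degree 2. Maximum degree = max(2,2) = 2.
min(2,2) <= 2, so K_{2,2} avoids a K_{3,3} subdivision and is planar.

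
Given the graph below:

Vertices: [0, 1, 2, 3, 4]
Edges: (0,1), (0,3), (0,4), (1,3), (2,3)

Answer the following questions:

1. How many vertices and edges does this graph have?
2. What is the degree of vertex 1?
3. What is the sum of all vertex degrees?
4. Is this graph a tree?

Count: 5 vertices, 5 edges.
Vertex 1 has neighbors [0, 3], degree = 2.
Handshaking lemma: 2 * 5 = 10.
A tree on 5 vertices has 4 edges. This graph has 5 edges (1 extra). Not a tree.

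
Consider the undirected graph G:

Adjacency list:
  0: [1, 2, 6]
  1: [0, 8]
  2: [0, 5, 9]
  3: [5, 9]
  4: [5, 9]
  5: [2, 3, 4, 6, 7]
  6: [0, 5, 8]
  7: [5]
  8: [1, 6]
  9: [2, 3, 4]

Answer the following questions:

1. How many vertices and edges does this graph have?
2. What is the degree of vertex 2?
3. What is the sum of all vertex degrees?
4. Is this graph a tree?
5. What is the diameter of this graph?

Count: 10 vertices, 13 edges.
Vertex 2 has neighbors [0, 5, 9], degree = 3.
Handshaking lemma: 2 * 13 = 26.
A tree on 10 vertices has 9 edges. This graph has 13 edges (4 extra). Not a tree.
Diameter (longest shortest path) = 4.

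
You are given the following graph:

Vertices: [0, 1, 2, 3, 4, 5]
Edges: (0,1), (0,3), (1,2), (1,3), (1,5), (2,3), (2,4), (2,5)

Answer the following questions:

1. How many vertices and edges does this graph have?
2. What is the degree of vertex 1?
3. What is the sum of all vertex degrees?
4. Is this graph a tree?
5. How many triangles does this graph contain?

Count: 6 vertices, 8 edges.
Vertex 1 has neighbors [0, 2, 3, 5], degree = 4.
Handshaking lemma: 2 * 8 = 16.
A tree on 6 vertices has 5 edges. This graph has 8 edges (3 extra). Not a tree.
Number of triangles = 3.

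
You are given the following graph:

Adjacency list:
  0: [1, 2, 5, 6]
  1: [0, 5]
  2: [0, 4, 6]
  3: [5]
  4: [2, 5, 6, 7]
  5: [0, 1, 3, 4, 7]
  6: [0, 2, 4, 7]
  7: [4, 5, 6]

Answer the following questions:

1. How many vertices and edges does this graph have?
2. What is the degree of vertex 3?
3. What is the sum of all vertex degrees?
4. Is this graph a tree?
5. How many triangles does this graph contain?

Count: 8 vertices, 13 edges.
Vertex 3 has neighbors [5], degree = 1.
Handshaking lemma: 2 * 13 = 26.
A tree on 8 vertices has 7 edges. This graph has 13 edges (6 extra). Not a tree.
Number of triangles = 5.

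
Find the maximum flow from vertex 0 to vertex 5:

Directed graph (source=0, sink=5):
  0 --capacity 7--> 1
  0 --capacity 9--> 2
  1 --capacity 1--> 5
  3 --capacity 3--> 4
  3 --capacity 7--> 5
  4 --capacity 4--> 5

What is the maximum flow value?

Computing max flow:
  Flow on (0->1): 1/7
  Flow on (1->5): 1/1
Maximum flow = 1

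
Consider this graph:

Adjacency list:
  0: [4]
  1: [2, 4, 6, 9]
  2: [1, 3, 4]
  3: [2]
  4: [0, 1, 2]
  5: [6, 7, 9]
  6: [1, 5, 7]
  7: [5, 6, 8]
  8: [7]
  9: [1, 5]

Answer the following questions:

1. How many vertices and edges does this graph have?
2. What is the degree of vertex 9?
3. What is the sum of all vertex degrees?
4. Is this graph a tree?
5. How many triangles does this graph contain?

Count: 10 vertices, 12 edges.
Vertex 9 has neighbors [1, 5], degree = 2.
Handshaking lemma: 2 * 12 = 24.
A tree on 10 vertices has 9 edges. This graph has 12 edges (3 extra). Not a tree.
Number of triangles = 2.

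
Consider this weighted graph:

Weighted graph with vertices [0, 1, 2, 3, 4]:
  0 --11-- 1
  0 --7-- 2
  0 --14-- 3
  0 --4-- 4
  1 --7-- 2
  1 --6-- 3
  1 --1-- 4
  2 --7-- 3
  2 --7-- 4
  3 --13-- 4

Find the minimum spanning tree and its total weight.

Applying Kruskal's algorithm (sort edges by weight, add if no cycle):
  Add (1,4) w=1
  Add (0,4) w=4
  Add (1,3) w=6
  Add (0,2) w=7
  Skip (1,2) w=7 (creates cycle)
  Skip (2,3) w=7 (creates cycle)
  Skip (2,4) w=7 (creates cycle)
  Skip (0,1) w=11 (creates cycle)
  Skip (3,4) w=13 (creates cycle)
  Skip (0,3) w=14 (creates cycle)
MST weight = 18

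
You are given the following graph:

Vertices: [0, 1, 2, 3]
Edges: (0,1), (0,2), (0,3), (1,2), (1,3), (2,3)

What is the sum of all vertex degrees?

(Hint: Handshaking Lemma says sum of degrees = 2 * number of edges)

Count edges: 6 edges.
By Handshaking Lemma: sum of degrees = 2 * 6 = 12.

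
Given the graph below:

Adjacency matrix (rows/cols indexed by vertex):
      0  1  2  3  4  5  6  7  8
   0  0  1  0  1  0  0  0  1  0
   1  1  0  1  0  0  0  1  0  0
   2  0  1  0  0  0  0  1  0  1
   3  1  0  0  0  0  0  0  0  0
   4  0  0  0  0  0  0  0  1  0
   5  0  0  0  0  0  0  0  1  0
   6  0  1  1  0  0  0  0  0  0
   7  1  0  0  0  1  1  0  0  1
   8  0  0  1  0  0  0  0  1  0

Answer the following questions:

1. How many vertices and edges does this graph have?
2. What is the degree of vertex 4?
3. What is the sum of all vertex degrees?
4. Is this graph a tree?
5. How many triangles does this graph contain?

Count: 9 vertices, 10 edges.
Vertex 4 has neighbors [7], degree = 1.
Handshaking lemma: 2 * 10 = 20.
A tree on 9 vertices has 8 edges. This graph has 10 edges (2 extra). Not a tree.
Number of triangles = 1.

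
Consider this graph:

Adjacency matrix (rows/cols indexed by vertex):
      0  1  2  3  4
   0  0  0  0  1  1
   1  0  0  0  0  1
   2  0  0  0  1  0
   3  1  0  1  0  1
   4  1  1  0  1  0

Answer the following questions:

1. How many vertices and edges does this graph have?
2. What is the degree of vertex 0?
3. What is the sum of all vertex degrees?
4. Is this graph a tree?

Count: 5 vertices, 5 edges.
Vertex 0 has neighbors [3, 4], degree = 2.
Handshaking lemma: 2 * 5 = 10.
A tree on 5 vertices has 4 edges. This graph has 5 edges (1 extra). Not a tree.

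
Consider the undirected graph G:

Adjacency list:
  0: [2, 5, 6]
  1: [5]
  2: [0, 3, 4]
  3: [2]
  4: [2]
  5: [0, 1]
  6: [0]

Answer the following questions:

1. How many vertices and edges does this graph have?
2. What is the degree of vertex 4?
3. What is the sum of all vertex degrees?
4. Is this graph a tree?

Count: 7 vertices, 6 edges.
Vertex 4 has neighbors [2], degree = 1.
Handshaking lemma: 2 * 6 = 12.
A graph is a tree iff it is connected and has exactly n-1 edges. This graph is connected (all 7 vertices in one component) and has 7-1 = 6 edges. It is a tree.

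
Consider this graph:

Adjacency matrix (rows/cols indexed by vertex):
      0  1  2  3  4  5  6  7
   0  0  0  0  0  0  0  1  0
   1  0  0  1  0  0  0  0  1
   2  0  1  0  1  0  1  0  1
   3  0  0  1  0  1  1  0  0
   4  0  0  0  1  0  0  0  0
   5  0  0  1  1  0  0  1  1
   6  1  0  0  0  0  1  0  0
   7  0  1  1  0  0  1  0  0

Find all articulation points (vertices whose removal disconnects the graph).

An articulation point is a vertex whose removal disconnects the graph.
Articulation points: [3, 5, 6]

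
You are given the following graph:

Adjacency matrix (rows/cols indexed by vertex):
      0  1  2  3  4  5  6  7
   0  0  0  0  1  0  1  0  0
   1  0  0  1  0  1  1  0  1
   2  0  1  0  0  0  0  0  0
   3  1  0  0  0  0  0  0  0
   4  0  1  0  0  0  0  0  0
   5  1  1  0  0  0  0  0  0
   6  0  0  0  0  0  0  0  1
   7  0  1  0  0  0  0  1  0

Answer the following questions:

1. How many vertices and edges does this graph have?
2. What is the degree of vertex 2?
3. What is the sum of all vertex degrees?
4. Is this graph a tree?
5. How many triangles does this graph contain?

Count: 8 vertices, 7 edges.
Vertex 2 has neighbors [1], degree = 1.
Handshaking lemma: 2 * 7 = 14.
A graph is a tree iff it is connected and has exactly n-1 edges. This graph is connected (all 8 vertices in one component) and has 8-1 = 7 edges. It is a tree.
Number of triangles = 0.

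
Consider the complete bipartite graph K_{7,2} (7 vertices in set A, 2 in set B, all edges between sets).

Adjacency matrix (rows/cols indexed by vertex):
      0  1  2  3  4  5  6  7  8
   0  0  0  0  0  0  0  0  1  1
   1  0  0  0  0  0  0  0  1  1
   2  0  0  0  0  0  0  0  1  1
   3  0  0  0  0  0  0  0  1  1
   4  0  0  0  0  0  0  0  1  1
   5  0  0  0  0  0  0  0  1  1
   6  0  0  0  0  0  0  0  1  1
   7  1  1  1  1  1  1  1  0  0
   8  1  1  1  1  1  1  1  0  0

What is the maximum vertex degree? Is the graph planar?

Set-A vertices have degree 2; set-B vertices have degree 7. Maximum degree = max(7,2) = 7.
min(7,2) <= 2, so K_{7,2} avoids a K_{3,3} subdivision and is planar.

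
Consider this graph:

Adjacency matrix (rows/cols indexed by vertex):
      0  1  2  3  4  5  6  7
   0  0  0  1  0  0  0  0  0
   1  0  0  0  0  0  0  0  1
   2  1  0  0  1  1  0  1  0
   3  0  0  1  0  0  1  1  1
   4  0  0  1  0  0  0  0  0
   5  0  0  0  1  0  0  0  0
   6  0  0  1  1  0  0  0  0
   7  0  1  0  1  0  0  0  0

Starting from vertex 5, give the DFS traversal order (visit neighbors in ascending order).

DFS from vertex 5 (neighbors processed in ascending order):
Visit order: 5, 3, 2, 0, 4, 6, 7, 1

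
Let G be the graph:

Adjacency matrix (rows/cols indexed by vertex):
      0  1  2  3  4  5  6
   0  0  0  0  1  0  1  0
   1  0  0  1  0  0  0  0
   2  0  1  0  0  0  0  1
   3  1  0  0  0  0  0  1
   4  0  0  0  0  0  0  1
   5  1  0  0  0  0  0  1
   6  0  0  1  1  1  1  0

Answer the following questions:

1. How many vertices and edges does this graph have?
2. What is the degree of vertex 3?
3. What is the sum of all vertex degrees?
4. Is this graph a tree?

Count: 7 vertices, 7 edges.
Vertex 3 has neighbors [0, 6], degree = 2.
Handshaking lemma: 2 * 7 = 14.
A tree on 7 vertices has 6 edges. This graph has 7 edges (1 extra). Not a tree.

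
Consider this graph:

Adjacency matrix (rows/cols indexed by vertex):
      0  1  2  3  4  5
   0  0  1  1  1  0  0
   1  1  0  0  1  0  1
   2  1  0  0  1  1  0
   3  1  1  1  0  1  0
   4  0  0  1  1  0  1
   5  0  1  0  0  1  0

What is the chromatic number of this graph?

The graph has a maximum clique of size 3 (lower bound on chromatic number).
A valid 3-coloring: {0: 1, 1: 2, 2: 2, 3: 0, 4: 1, 5: 0}.
Chromatic number = 3.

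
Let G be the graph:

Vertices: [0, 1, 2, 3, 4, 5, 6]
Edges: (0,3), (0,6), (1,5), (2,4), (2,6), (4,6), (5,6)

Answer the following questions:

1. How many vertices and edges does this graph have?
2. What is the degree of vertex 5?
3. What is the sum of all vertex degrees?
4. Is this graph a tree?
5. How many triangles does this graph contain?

Count: 7 vertices, 7 edges.
Vertex 5 has neighbors [1, 6], degree = 2.
Handshaking lemma: 2 * 7 = 14.
A tree on 7 vertices has 6 edges. This graph has 7 edges (1 extra). Not a tree.
Number of triangles = 1.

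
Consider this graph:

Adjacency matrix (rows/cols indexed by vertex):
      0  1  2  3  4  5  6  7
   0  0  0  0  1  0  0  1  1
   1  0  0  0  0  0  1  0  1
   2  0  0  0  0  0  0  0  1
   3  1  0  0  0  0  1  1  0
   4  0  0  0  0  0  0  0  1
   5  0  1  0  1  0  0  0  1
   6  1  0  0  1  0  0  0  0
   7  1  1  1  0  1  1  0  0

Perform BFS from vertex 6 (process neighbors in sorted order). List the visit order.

BFS from vertex 6 (neighbors processed in ascending order):
Visit order: 6, 0, 3, 7, 5, 1, 2, 4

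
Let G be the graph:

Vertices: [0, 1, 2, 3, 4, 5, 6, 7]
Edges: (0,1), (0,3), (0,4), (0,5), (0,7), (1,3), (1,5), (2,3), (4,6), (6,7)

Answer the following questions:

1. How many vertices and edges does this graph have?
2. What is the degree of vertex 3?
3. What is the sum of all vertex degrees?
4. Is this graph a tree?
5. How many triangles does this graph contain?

Count: 8 vertices, 10 edges.
Vertex 3 has neighbors [0, 1, 2], degree = 3.
Handshaking lemma: 2 * 10 = 20.
A tree on 8 vertices has 7 edges. This graph has 10 edges (3 extra). Not a tree.
Number of triangles = 2.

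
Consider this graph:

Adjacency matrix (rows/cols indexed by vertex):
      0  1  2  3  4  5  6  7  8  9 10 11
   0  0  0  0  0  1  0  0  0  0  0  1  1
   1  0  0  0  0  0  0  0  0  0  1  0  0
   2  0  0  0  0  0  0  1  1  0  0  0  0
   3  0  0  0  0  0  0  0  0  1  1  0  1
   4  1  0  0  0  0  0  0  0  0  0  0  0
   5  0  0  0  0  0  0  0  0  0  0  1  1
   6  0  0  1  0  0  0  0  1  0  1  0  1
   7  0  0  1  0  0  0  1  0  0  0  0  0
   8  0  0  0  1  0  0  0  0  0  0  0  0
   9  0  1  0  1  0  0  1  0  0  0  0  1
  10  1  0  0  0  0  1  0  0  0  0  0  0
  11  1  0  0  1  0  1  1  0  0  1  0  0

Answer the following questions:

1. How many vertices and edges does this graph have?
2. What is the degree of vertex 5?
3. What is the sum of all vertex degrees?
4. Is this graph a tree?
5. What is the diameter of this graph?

Count: 12 vertices, 15 edges.
Vertex 5 has neighbors [10, 11], degree = 2.
Handshaking lemma: 2 * 15 = 30.
A tree on 12 vertices has 11 edges. This graph has 15 edges (4 extra). Not a tree.
Diameter (longest shortest path) = 4.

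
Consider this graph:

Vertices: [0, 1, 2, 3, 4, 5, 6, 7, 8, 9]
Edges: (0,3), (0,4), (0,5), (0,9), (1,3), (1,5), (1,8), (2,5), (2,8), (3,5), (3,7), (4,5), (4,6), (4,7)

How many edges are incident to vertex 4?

Vertex 4 has neighbors [0, 5, 6, 7], so deg(4) = 4.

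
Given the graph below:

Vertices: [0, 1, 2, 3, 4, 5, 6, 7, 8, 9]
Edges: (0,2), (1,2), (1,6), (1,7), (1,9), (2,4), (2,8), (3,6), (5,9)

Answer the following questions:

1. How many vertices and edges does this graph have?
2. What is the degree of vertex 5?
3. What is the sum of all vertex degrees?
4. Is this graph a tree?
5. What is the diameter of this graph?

Count: 10 vertices, 9 edges.
Vertex 5 has neighbors [9], degree = 1.
Handshaking lemma: 2 * 9 = 18.
A graph is a tree iff it is connected and has exactly n-1 edges. This graph is connected (all 10 vertices in one component) and has 10-1 = 9 edges. It is a tree.
Diameter (longest shortest path) = 4.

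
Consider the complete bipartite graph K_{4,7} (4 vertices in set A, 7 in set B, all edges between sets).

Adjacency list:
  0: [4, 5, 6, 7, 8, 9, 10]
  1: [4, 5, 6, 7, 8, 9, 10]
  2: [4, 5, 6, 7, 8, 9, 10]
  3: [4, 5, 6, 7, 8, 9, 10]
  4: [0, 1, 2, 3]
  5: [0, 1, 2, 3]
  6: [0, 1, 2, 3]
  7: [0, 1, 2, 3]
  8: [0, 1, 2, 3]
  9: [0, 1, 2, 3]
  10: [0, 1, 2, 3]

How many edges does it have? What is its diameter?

K_{4,7} has 4 * 7 = 28 edges.
Any vertex reaches any opposite-side vertex in 1 step; same-side vertices reach in 2 steps via any opposite-side vertex.
Diameter = 2.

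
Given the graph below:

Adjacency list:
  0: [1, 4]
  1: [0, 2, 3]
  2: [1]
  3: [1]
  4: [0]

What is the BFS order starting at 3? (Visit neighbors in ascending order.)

BFS from vertex 3 (neighbors processed in ascending order):
Visit order: 3, 1, 0, 2, 4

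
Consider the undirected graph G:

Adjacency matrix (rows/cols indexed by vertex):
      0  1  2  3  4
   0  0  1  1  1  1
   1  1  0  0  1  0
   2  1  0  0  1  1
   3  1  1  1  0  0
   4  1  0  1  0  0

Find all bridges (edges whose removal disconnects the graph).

No bridges found. The graph is 2-edge-connected (no single edge removal disconnects it).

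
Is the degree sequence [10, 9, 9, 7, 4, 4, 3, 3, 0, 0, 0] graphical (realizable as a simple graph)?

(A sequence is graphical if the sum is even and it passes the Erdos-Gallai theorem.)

Sum of degrees = 49. Sum is odd, so the sequence is NOT graphical.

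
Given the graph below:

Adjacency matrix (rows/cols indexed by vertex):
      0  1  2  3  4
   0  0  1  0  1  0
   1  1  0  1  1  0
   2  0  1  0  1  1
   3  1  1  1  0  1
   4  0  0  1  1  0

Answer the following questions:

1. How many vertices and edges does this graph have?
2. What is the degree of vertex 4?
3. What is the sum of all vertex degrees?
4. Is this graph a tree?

Count: 5 vertices, 7 edges.
Vertex 4 has neighbors [2, 3], degree = 2.
Handshaking lemma: 2 * 7 = 14.
A tree on 5 vertices has 4 edges. This graph has 7 edges (3 extra). Not a tree.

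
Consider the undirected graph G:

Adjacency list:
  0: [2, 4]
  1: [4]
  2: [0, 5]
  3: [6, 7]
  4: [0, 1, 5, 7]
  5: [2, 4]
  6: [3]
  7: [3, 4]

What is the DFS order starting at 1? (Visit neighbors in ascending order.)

DFS from vertex 1 (neighbors processed in ascending order):
Visit order: 1, 4, 0, 2, 5, 7, 3, 6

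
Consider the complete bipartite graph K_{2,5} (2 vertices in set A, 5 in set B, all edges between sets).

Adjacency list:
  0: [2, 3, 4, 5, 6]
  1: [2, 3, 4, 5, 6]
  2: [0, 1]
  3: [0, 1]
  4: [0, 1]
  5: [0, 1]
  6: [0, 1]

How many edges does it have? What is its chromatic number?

K_{2,5} has 2 * 5 = 10 edges.
Bipartite graphs have chromatic number 2 (color each partition differently).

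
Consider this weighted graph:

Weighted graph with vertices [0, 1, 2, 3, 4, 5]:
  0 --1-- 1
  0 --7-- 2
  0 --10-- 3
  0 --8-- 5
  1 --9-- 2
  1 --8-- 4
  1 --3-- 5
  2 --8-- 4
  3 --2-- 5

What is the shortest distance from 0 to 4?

Using Dijkstra's algorithm from vertex 0:
Shortest path: 0 -> 1 -> 4
Total weight: 1 + 8 = 9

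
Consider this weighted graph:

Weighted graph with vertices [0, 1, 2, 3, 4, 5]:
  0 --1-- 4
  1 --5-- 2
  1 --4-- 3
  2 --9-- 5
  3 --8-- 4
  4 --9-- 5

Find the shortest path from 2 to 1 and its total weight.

Using Dijkstra's algorithm from vertex 2:
Shortest path: 2 -> 1
Total weight: 5 = 5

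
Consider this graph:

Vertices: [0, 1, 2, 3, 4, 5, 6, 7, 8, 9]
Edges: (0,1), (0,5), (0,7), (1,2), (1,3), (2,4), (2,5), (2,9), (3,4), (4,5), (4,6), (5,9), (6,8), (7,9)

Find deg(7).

Vertex 7 has neighbors [0, 9], so deg(7) = 2.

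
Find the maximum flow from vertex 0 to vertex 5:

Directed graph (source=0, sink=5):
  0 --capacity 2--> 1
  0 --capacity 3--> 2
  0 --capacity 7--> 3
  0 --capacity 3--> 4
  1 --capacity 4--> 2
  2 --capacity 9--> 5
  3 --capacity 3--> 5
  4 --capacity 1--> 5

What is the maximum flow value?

Computing max flow:
  Flow on (0->1): 2/2
  Flow on (0->2): 3/3
  Flow on (0->3): 3/7
  Flow on (0->4): 1/3
  Flow on (1->2): 2/4
  Flow on (2->5): 5/9
  Flow on (3->5): 3/3
  Flow on (4->5): 1/1
Maximum flow = 9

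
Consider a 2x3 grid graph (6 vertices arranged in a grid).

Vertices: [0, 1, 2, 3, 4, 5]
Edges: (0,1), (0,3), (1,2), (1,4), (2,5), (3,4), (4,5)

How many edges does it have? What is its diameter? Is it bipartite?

A 2x3 grid has 3 vertical edges and 4 horizontal edges.
Total edges = 3 + 4 = 7.
Diameter = (2-1) + (3-1) = 3 (corner to opposite corner).
Grid graphs are bipartite (checkerboard coloring).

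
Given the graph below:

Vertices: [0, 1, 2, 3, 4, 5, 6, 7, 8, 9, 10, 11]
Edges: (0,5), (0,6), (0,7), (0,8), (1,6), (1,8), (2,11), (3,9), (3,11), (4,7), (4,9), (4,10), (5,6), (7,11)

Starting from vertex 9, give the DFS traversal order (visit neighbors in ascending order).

DFS from vertex 9 (neighbors processed in ascending order):
Visit order: 9, 3, 11, 2, 7, 0, 5, 6, 1, 8, 4, 10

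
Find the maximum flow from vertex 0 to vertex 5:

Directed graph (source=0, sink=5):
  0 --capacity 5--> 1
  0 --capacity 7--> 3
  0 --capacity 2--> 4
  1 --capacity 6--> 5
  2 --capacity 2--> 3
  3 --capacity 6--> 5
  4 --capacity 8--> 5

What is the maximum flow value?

Computing max flow:
  Flow on (0->1): 5/5
  Flow on (0->3): 6/7
  Flow on (0->4): 2/2
  Flow on (1->5): 5/6
  Flow on (3->5): 6/6
  Flow on (4->5): 2/8
Maximum flow = 13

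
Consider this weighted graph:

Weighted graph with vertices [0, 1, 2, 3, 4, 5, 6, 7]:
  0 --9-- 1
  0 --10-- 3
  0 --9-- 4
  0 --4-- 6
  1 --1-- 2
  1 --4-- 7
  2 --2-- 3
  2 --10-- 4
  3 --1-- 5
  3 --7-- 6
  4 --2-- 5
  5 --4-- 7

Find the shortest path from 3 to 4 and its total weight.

Using Dijkstra's algorithm from vertex 3:
Shortest path: 3 -> 5 -> 4
Total weight: 1 + 2 = 3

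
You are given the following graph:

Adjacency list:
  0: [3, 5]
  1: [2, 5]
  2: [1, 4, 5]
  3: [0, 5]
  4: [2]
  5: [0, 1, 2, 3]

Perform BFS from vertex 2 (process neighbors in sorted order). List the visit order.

BFS from vertex 2 (neighbors processed in ascending order):
Visit order: 2, 1, 4, 5, 0, 3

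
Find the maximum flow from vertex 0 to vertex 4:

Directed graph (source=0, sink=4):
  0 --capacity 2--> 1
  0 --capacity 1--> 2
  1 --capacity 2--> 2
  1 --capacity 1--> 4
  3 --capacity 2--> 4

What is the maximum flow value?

Computing max flow:
  Flow on (0->1): 1/2
  Flow on (1->4): 1/1
Maximum flow = 1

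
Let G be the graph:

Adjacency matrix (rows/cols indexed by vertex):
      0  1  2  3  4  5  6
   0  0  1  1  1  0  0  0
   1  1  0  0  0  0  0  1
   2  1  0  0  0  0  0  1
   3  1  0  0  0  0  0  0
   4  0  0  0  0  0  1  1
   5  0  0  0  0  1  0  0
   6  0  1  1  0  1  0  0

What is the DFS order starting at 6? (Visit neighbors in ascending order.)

DFS from vertex 6 (neighbors processed in ascending order):
Visit order: 6, 1, 0, 2, 3, 4, 5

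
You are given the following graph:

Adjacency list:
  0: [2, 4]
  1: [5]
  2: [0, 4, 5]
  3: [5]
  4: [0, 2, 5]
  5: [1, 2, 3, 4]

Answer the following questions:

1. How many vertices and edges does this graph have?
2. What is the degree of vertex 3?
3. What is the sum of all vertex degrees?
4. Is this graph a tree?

Count: 6 vertices, 7 edges.
Vertex 3 has neighbors [5], degree = 1.
Handshaking lemma: 2 * 7 = 14.
A tree on 6 vertices has 5 edges. This graph has 7 edges (2 extra). Not a tree.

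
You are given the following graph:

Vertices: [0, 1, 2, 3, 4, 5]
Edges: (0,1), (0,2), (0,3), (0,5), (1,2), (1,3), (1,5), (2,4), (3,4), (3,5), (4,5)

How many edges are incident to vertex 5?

Vertex 5 has neighbors [0, 1, 3, 4], so deg(5) = 4.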